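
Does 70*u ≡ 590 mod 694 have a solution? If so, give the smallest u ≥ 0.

58

gcd(70, 694) = 2, and 2 | 590, so solutions exist.
Divide through by 2: 35*u = 295 (mod 347).
35⁻¹ ≡ 119 (mod 347).
u ≡ 119*295 ≡ 58 (mod 347).
The smallest non-negative solution is u = 58.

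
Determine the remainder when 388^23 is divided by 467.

145

Compute successive squares:
23 in binary is 10111, i.e. 23 = 16 + 4 + 2 + 1.
388^1 ≡ 388 (mod 467)
388^2 ≡ 388^2 = 150544 ≡ 170 (mod 467)
388^4 ≡ 170^2 = 28900 ≡ 413 (mod 467)
388^8 ≡ 413^2 = 170569 ≡ 114 (mod 467)
388^16 ≡ 114^2 = 12996 ≡ 387 (mod 467)
388^23 = 388^16 × 388^4 × 388^2 × 388^1 ≡ 387 × 413 × 170 × 388 (mod 467).
Accumulate the product:
387 × 413 = 159831 ≡ 117
117 × 170 = 19890 ≡ 276
276 × 388 = 107088 ≡ 145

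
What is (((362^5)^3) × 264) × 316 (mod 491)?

260

(362)^5 ≡ 488 (mod 491)
(488)^3 ≡ 464 (mod 491)
464 × 264 = 122496 ≡ 237 (mod 491)
237 × 316 = 74892 ≡ 260 (mod 491)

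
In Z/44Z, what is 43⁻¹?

Run the extended Euclidean algorithm:
44 = 1*43 + 1
43 = 43*1 + 0
gcd(43, 44) = 1, so the inverse exists.
Back-substitute for 1:
1 = 1*44 − 1*43
So 43⁻¹ ≡ −1 ≡ 43 (mod 44).

43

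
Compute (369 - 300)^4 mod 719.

369 - 300 = 69
(69)^4 ≡ 646 (mod 719)

646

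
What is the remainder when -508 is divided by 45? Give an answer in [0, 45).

-508 = -12·45 + 32, so -508 ≡ 32 (mod 45).

32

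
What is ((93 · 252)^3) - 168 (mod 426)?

93 · 252 = 23436 ≡ 6 (mod 426)
(6)^3 ≡ 216 (mod 426)
216 - 168 = 48

48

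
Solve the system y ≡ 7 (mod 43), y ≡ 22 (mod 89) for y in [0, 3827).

3404

43⁻¹ mod 89: 43*29 ≡ 1 (mod 89), so 43⁻¹ ≡ 29.
y = 7 + 43*((22 − 7)*29 mod 89) = 7 + 43*79 = 3404.
Check: 3404 mod 43 = 7, 3404 mod 89 = 22. ✓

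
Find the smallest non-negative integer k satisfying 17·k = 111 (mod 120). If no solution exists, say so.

63

gcd(17, 120) = 1, so a unique solution mod 120 exists.
17⁻¹ ≡ 113 (mod 120).
k ≡ 113·111 ≡ 63 (mod 120).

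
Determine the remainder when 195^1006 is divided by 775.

Using repeated squaring:
1006 in binary is 1111101110, i.e. 1006 = 512 + 256 + 128 + 64 + 32 + 8 + 4 + 2.
195^1 ≡ 195 (mod 775)
195^2 ≡ 195^2 = 38025 ≡ 50 (mod 775)
195^4 ≡ 50^2 = 2500 ≡ 175 (mod 775)
195^8 ≡ 175^2 = 30625 ≡ 400 (mod 775)
195^16 ≡ 400^2 = 160000 ≡ 350 (mod 775)
195^32 ≡ 350^2 = 122500 ≡ 50 (mod 775)
195^64 ≡ 50^2 = 2500 ≡ 175 (mod 775)
195^128 ≡ 175^2 = 30625 ≡ 400 (mod 775)
195^256 ≡ 400^2 = 160000 ≡ 350 (mod 775)
195^512 ≡ 350^2 = 122500 ≡ 50 (mod 775)
195^1006 = 195^512 · 195^256 · 195^128 · 195^64 · 195^32 · 195^8 · 195^4 · 195^2 ≡ 50 · 350 · 400 · 175 · 50 · 400 · 175 · 50 (mod 775).
Accumulate the product:
50 · 350 = 17500 ≡ 450
450 · 400 = 180000 ≡ 200
200 · 175 = 35000 ≡ 125
125 · 50 = 6250 ≡ 50
50 · 400 = 20000 ≡ 625
625 · 175 = 109375 ≡ 100
100 · 50 = 5000 ≡ 350

350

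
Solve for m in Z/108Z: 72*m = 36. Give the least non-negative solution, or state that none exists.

2

gcd(72, 108) = 36, and 36 | 36, so solutions exist.
Divide through by 36: 2*m mod 3 = 1.
2⁻¹ ≡ 2 (mod 3).
m ≡ 2*1 ≡ 2 (mod 3).
The smallest non-negative solution is m = 2.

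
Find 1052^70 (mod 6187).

Using repeated squaring:
1052^1 ≡ 1052 (mod 6187)
1052^2 ≡ 1052^2 = 1106704 ≡ 5418 (mod 6187)
1052^4 ≡ 5418^2 = 29354724 ≡ 3596 (mod 6187)
1052^8 ≡ 3596^2 = 12931216 ≡ 386 (mod 6187)
1052^16 ≡ 386^2 = 148996 ≡ 508 (mod 6187)
1052^32 ≡ 508^2 = 258064 ≡ 4397 (mod 6187)
1052^64 ≡ 4397^2 = 19333609 ≡ 5421 (mod 6187)
1052^70 = 1052^64 · 1052^4 · 1052^2 ≡ 5421 · 3596 · 5418 (mod 6187).
Accumulate the product:
5421 · 3596 = 19493916 ≡ 4866
4866 · 5418 = 26363988 ≡ 1181

1181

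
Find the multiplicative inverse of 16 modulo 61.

42

61 = 3*16 + 13
16 = 1*13 + 3
13 = 4*3 + 1
3 = 3*1 + 0
gcd(16, 61) = 1, so the inverse exists.
Back-substitute for 1:
1 = 1*13 − 4*3
  = −4*16 + 5*13
  = 5*61 − 19*16
So 16⁻¹ ≡ −19 ≡ 42 (mod 61).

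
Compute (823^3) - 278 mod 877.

(823)^3 ≡ 396 (mod 877)
396 - 278 = 118

118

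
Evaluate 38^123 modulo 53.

Using repeated squaring:
123 in binary is 1111011, i.e. 123 = 64 + 32 + 16 + 8 + 2 + 1.
38^1 ≡ 38 (mod 53)
38^2 ≡ 38^2 = 1444 ≡ 13 (mod 53)
38^4 ≡ 13^2 = 169 ≡ 10 (mod 53)
38^8 ≡ 10^2 = 100 ≡ 47 (mod 53)
38^16 ≡ 47^2 = 2209 ≡ 36 (mod 53)
38^32 ≡ 36^2 = 1296 ≡ 24 (mod 53)
38^64 ≡ 24^2 = 576 ≡ 46 (mod 53)
38^123 = 38^64 · 38^32 · 38^16 · 38^8 · 38^2 · 38^1 ≡ 46 · 24 · 36 · 47 · 13 · 38 (mod 53).
Accumulate the product:
46 · 24 = 1104 ≡ 44
44 · 36 = 1584 ≡ 47
47 · 47 = 2209 ≡ 36
36 · 13 = 468 ≡ 44
44 · 38 = 1672 ≡ 29

29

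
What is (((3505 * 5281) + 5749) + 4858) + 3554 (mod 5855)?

4701

3505 * 5281 = 18509905 ≡ 2250 (mod 5855)
2250 + 5749 = 7999 ≡ 2144 (mod 5855)
2144 + 4858 = 7002 ≡ 1147 (mod 5855)
1147 + 3554 = 4701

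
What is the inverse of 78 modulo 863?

863 = 11·78 + 5
78 = 15·5 + 3
5 = 1·3 + 2
3 = 1·2 + 1
2 = 2·1 + 0
gcd(78, 863) = 1, so the inverse exists.
Back-substitute for 1:
1 = 1·3 − 1·2
  = −1·5 + 2·3
  = 2·78 − 31·5
  = −31·863 + 343·78
So 78⁻¹ ≡ 343 (mod 863).

343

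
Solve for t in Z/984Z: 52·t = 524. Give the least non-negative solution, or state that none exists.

29

gcd(52, 984) = 4, and 4 | 524, so solutions exist.
Divide through by 4: 13·t mod 246 = 131.
13⁻¹ ≡ 19 (mod 246).
t ≡ 19·131 ≡ 29 (mod 246).
The smallest non-negative solution is t = 29.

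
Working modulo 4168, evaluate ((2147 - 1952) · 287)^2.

113

2147 - 1952 = 195
195 · 287 = 55965 ≡ 1781 (mod 4168)
(1781)^2 ≡ 113 (mod 4168)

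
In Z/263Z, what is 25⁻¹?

242

By the extended Euclidean algorithm:
263 = 10×25 + 13
25 = 1×13 + 12
13 = 1×12 + 1
12 = 12×1 + 0
gcd(25, 263) = 1, so the inverse exists.
Bézout: 1 = 2×263 − 21×25.
So 25⁻¹ ≡ −21 ≡ 242 (mod 263).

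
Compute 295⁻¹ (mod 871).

871 = 2·295 + 281
295 = 1·281 + 14
281 = 20·14 + 1
14 = 14·1 + 0
gcd(295, 871) = 1, so the inverse exists.
Back-substitute for 1:
1 = 1·281 − 20·14
  = −20·295 + 21·281
  = 21·871 − 62·295
So 295⁻¹ ≡ −62 ≡ 809 (mod 871).

809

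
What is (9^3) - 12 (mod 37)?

(9)^3 ≡ 26 (mod 37)
26 - 12 = 14

14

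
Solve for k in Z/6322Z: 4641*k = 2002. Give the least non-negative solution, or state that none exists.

1364

gcd(4641, 6322) = 1, so a unique solution mod 6322 exists.
4641⁻¹ ≡ 6149 (mod 6322).
k ≡ 6149*2002 ≡ 1364 (mod 6322).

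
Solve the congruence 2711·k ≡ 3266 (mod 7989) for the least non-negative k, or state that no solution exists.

2842

gcd(2711, 7989) = 1, so a unique solution mod 7989 exists.
2711⁻¹ ≡ 6713 (mod 7989).
k ≡ 6713·3266 ≡ 2842 (mod 7989).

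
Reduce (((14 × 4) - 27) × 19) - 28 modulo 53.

46

14 × 4 = 56 ≡ 3 (mod 53)
3 - 27 = -24 ≡ 29 (mod 53)
29 × 19 = 551 ≡ 21 (mod 53)
21 - 28 = -7 ≡ 46 (mod 53)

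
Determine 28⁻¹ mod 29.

28

29 = 1·28 + 1
28 = 28·1 + 0
gcd(28, 29) = 1, so the inverse exists.
Bézout: 1 = 1·29 − 1·28.
So 28⁻¹ ≡ −1 ≡ 28 (mod 29).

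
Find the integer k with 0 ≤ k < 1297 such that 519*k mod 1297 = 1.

5

Apply the Euclidean algorithm and back-substitute:
1297 = 2*519 + 259
519 = 2*259 + 1
259 = 259*1 + 0
gcd(519, 1297) = 1, so the inverse exists.
Back-substitute for 1:
1 = 1*519 − 2*259
  = −2*1297 + 5*519
So 519⁻¹ ≡ 5 (mod 1297).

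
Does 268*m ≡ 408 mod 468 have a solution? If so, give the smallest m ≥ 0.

12

gcd(268, 468) = 4, and 4 | 408, so solutions exist.
Divide through by 4: 67*m ≡ 102 mod 117.
67⁻¹ ≡ 7 (mod 117).
m ≡ 7*102 ≡ 12 (mod 117).
The smallest non-negative solution is m = 12.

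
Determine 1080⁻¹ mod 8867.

1289

Run the extended Euclidean algorithm:
8867 = 8×1080 + 227
1080 = 4×227 + 172
227 = 1×172 + 55
172 = 3×55 + 7
55 = 7×7 + 6
7 = 1×6 + 1
6 = 6×1 + 0
gcd(1080, 8867) = 1, so the inverse exists.
Back-substitute for 1:
1 = 1×7 − 1×6
  = −1×55 + 8×7
  = 8×172 − 25×55
  = −25×227 + 33×172
  = 33×1080 − 157×227
  = −157×8867 + 1289×1080
So 1080⁻¹ ≡ 1289 (mod 8867).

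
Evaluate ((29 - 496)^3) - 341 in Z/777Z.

479

29 - 496 = -467 ≡ 310 (mod 777)
(310)^3 ≡ 43 (mod 777)
43 - 341 = -298 ≡ 479 (mod 777)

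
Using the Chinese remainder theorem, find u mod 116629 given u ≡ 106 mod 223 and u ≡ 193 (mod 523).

26866

223⁻¹ mod 523: 223×326 ≡ 1 (mod 523), so 223⁻¹ ≡ 326.
u = 106 + 223×((193 − 106)×326 mod 523) = 106 + 223×120 = 26866.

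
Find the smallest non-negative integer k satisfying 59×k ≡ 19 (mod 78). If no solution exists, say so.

77

gcd(59, 78) = 1, so a unique solution mod 78 exists.
59⁻¹ ≡ 41 (mod 78).
k ≡ 41×19 ≡ 77 (mod 78).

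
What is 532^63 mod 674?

528

532^1 ≡ 532 (mod 674)
532^2 ≡ 532^2 = 283024 ≡ 618 (mod 674)
532^4 ≡ 618^2 = 381924 ≡ 440 (mod 674)
532^8 ≡ 440^2 = 193600 ≡ 162 (mod 674)
532^16 ≡ 162^2 = 26244 ≡ 632 (mod 674)
532^32 ≡ 632^2 = 399424 ≡ 416 (mod 674)
532^63 = 532^32 * 532^16 * 532^8 * 532^4 * 532^2 * 532^1 ≡ 416 * 632 * 162 * 440 * 618 * 532 (mod 674).
Accumulate the product:
416 * 632 = 262912 ≡ 52
52 * 162 = 8424 ≡ 336
336 * 440 = 147840 ≡ 234
234 * 618 = 144612 ≡ 376
376 * 532 = 200032 ≡ 528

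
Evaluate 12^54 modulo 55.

12^1 ≡ 12 (mod 55)
12^2 ≡ 12^2 = 144 ≡ 34 (mod 55)
12^4 ≡ 34^2 = 1156 ≡ 1 (mod 55)
12^8 ≡ 1^2 = 1 (mod 55)
12^16 ≡ 1^2 = 1 (mod 55)
12^32 ≡ 1^2 = 1 (mod 55)
12^54 = 12^32 · 12^16 · 12^4 · 12^2 ≡ 1 · 1 · 1 · 34 (mod 55).
Accumulate the product:
1 · 1 = 1
1 · 1 = 1
1 · 34 = 34

34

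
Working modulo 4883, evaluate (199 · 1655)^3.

199 · 1655 = 329345 ≡ 2184 (mod 4883)
(2184)^3 ≡ 2602 (mod 4883)

2602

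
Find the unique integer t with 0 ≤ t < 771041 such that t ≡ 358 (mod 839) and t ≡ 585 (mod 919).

839⁻¹ mod 919: 839×448 ≡ 1 (mod 919), so 839⁻¹ ≡ 448.
t = 358 + 839×((585 − 358)×448 mod 919) = 358 + 839×606 = 508792.
Check: 508792 mod 839 = 358, 508792 mod 919 = 585. ✓

508792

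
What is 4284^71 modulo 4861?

71 in binary is 1000111, i.e. 71 = 64 + 4 + 2 + 1.
4284^1 ≡ 4284 (mod 4861)
4284^2 ≡ 4284^2 = 18352656 ≡ 2381 (mod 4861)
4284^4 ≡ 2381^2 = 5669161 ≡ 1235 (mod 4861)
4284^8 ≡ 1235^2 = 1525225 ≡ 3732 (mod 4861)
4284^16 ≡ 3732^2 = 13927824 ≡ 1059 (mod 4861)
4284^32 ≡ 1059^2 = 1121481 ≡ 3451 (mod 4861)
4284^64 ≡ 3451^2 = 11909401 ≡ 4812 (mod 4861)
4284^71 = 4284^64 · 4284^4 · 4284^2 · 4284^1 ≡ 4812 · 1235 · 2381 · 4284 (mod 4861).
Accumulate the product:
4812 · 1235 = 5942820 ≡ 2678
2678 · 2381 = 6376318 ≡ 3547
3547 · 4284 = 15195348 ≡ 4723

4723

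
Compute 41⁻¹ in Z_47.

39

By the extended Euclidean algorithm:
47 = 1·41 + 6
41 = 6·6 + 5
6 = 1·5 + 1
5 = 5·1 + 0
gcd(41, 47) = 1, so the inverse exists.
Back-substitute for 1:
1 = 1·6 − 1·5
  = −1·41 + 7·6
  = 7·47 − 8·41
So 41⁻¹ ≡ −8 ≡ 39 (mod 47).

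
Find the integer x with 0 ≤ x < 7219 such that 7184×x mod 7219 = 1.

Run the extended Euclidean algorithm:
7219 = 1×7184 + 35
7184 = 205×35 + 9
35 = 3×9 + 8
9 = 1×8 + 1
8 = 8×1 + 0
gcd(7184, 7219) = 1, so the inverse exists.
Bézout: 1 = −821×7219 + 825×7184.
So 7184⁻¹ ≡ 825 (mod 7219).

825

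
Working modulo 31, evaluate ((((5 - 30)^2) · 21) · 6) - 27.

14

5 - 30 = -25 ≡ 6 (mod 31)
(6)^2 ≡ 5 (mod 31)
5 · 21 = 105 ≡ 12 (mod 31)
12 · 6 = 72 ≡ 10 (mod 31)
10 - 27 = -17 ≡ 14 (mod 31)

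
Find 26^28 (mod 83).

27

28 in binary is 11100, i.e. 28 = 16 + 8 + 4.
26^1 ≡ 26 (mod 83)
26^2 ≡ 26^2 = 676 ≡ 12 (mod 83)
26^4 ≡ 12^2 = 144 ≡ 61 (mod 83)
26^8 ≡ 61^2 = 3721 ≡ 69 (mod 83)
26^16 ≡ 69^2 = 4761 ≡ 30 (mod 83)
26^28 = 26^16 · 26^8 · 26^4 ≡ 30 · 69 · 61 (mod 83).
Accumulate the product:
30 · 69 = 2070 ≡ 78
78 · 61 = 4758 ≡ 27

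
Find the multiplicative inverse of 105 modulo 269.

41

269 = 2·105 + 59
105 = 1·59 + 46
59 = 1·46 + 13
46 = 3·13 + 7
13 = 1·7 + 6
7 = 1·6 + 1
6 = 6·1 + 0
gcd(105, 269) = 1, so the inverse exists.
Back-substitute for 1:
1 = 1·7 − 1·6
  = −1·13 + 2·7
  = 2·46 − 7·13
  = −7·59 + 9·46
  = 9·105 − 16·59
  = −16·269 + 41·105
So 105⁻¹ ≡ 41 (mod 269).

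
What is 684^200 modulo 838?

670

200 in binary is 11001000, i.e. 200 = 128 + 64 + 8.
684^1 ≡ 684 (mod 838)
684^2 ≡ 684^2 = 467856 ≡ 252 (mod 838)
684^4 ≡ 252^2 = 63504 ≡ 654 (mod 838)
684^8 ≡ 654^2 = 427716 ≡ 336 (mod 838)
684^16 ≡ 336^2 = 112896 ≡ 604 (mod 838)
684^32 ≡ 604^2 = 364816 ≡ 286 (mod 838)
684^64 ≡ 286^2 = 81796 ≡ 510 (mod 838)
684^128 ≡ 510^2 = 260100 ≡ 320 (mod 838)
684^200 = 684^128 · 684^64 · 684^8 ≡ 320 · 510 · 336 (mod 838).
Accumulate the product:
320 · 510 = 163200 ≡ 628
628 · 336 = 211008 ≡ 670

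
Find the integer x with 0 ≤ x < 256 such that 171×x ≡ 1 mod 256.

256 = 1×171 + 85
171 = 2×85 + 1
85 = 85×1 + 0
gcd(171, 256) = 1, so the inverse exists.
Bézout: 1 = −2×256 + 3×171.
So 171⁻¹ ≡ 3 (mod 256).

3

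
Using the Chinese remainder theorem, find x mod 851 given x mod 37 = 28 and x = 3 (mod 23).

37⁻¹ mod 23: 37*5 ≡ 1 (mod 23), so 37⁻¹ ≡ 5.
x = 28 + 37*((3 − 28)*5 mod 23) = 28 + 37*13 = 509.
Check: 509 mod 37 = 28, 509 mod 23 = 3. ✓

509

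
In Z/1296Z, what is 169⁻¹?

1273

By the extended Euclidean algorithm:
1296 = 7·169 + 113
169 = 1·113 + 56
113 = 2·56 + 1
56 = 56·1 + 0
gcd(169, 1296) = 1, so the inverse exists.
Back-substitute for 1:
1 = 1·113 − 2·56
  = −2·169 + 3·113
  = 3·1296 − 23·169
So 169⁻¹ ≡ −23 ≡ 1273 (mod 1296).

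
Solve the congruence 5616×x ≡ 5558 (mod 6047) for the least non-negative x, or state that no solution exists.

gcd(5616, 6047) = 1, so a unique solution mod 6047 exists.
5616⁻¹ ≡ 2792 (mod 6047).
x ≡ 2792×5558 ≡ 1334 (mod 6047).

1334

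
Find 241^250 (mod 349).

Using repeated squaring:
250 in binary is 11111010, i.e. 250 = 128 + 64 + 32 + 16 + 8 + 2.
241^1 ≡ 241 (mod 349)
241^2 ≡ 241^2 = 58081 ≡ 147 (mod 349)
241^4 ≡ 147^2 = 21609 ≡ 320 (mod 349)
241^8 ≡ 320^2 = 102400 ≡ 143 (mod 349)
241^16 ≡ 143^2 = 20449 ≡ 207 (mod 349)
241^32 ≡ 207^2 = 42849 ≡ 271 (mod 349)
241^64 ≡ 271^2 = 73441 ≡ 151 (mod 349)
241^128 ≡ 151^2 = 22801 ≡ 116 (mod 349)
241^250 = 241^128 × 241^64 × 241^32 × 241^16 × 241^8 × 241^2 ≡ 116 × 151 × 271 × 207 × 143 × 147 (mod 349).
Accumulate the product:
116 × 151 = 17516 ≡ 66
66 × 271 = 17886 ≡ 87
87 × 207 = 18009 ≡ 210
210 × 143 = 30030 ≡ 16
16 × 147 = 2352 ≡ 258

258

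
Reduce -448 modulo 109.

-448 = -5·109 + 97, so -448 ≡ 97 (mod 109).

97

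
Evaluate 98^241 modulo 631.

200

By square-and-multiply:
241 in binary is 11110001, i.e. 241 = 128 + 64 + 32 + 16 + 1.
98^1 ≡ 98 (mod 631)
98^2 ≡ 98^2 = 9604 ≡ 139 (mod 631)
98^4 ≡ 139^2 = 19321 ≡ 391 (mod 631)
98^8 ≡ 391^2 = 152881 ≡ 179 (mod 631)
98^16 ≡ 179^2 = 32041 ≡ 491 (mod 631)
98^32 ≡ 491^2 = 241081 ≡ 39 (mod 631)
98^64 ≡ 39^2 = 1521 ≡ 259 (mod 631)
98^128 ≡ 259^2 = 67081 ≡ 195 (mod 631)
98^241 = 98^128 × 98^64 × 98^32 × 98^16 × 98^1 ≡ 195 × 259 × 39 × 491 × 98 (mod 631).
Accumulate the product:
195 × 259 = 50505 ≡ 25
25 × 39 = 975 ≡ 344
344 × 491 = 168904 ≡ 427
427 × 98 = 41846 ≡ 200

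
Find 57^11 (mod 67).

38

11 in binary is 1011, i.e. 11 = 8 + 2 + 1.
57^1 ≡ 57 (mod 67)
57^2 ≡ 57^2 = 3249 ≡ 33 (mod 67)
57^4 ≡ 33^2 = 1089 ≡ 17 (mod 67)
57^8 ≡ 17^2 = 289 ≡ 21 (mod 67)
57^11 = 57^8 × 57^2 × 57^1 ≡ 21 × 33 × 57 (mod 67).
Accumulate the product:
21 × 33 = 693 ≡ 23
23 × 57 = 1311 ≡ 38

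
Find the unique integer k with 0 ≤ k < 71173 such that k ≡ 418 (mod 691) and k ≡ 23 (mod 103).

691⁻¹ mod 103: 691*24 ≡ 1 (mod 103), so 691⁻¹ ≡ 24.
k = 418 + 691*((23 − 418)*24 mod 103) = 418 + 691*99 = 68827.

68827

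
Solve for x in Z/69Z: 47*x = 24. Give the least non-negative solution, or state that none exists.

gcd(47, 69) = 1, so a unique solution mod 69 exists.
47⁻¹ ≡ 47 (mod 69).
x ≡ 47*24 ≡ 24 (mod 69).

24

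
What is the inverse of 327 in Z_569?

569 = 1·327 + 242
327 = 1·242 + 85
242 = 2·85 + 72
85 = 1·72 + 13
72 = 5·13 + 7
13 = 1·7 + 6
7 = 1·6 + 1
6 = 6·1 + 0
gcd(327, 569) = 1, so the inverse exists.
Back-substitute for 1:
1 = 1·7 − 1·6
  = −1·13 + 2·7
  = 2·72 − 11·13
  = −11·85 + 13·72
  = 13·242 − 37·85
  = −37·327 + 50·242
  = 50·569 − 87·327
So 327⁻¹ ≡ −87 ≡ 482 (mod 569).

482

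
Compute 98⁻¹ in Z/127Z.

Apply the Euclidean algorithm and back-substitute:
127 = 1×98 + 29
98 = 3×29 + 11
29 = 2×11 + 7
11 = 1×7 + 4
7 = 1×4 + 3
4 = 1×3 + 1
3 = 3×1 + 0
gcd(98, 127) = 1, so the inverse exists.
Back-substitute for 1:
1 = 1×4 − 1×3
  = −1×7 + 2×4
  = 2×11 − 3×7
  = −3×29 + 8×11
  = 8×98 − 27×29
  = −27×127 + 35×98
So 98⁻¹ ≡ 35 (mod 127).

35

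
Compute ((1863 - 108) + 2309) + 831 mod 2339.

1863 - 108 = 1755
1755 + 2309 = 4064 ≡ 1725 (mod 2339)
1725 + 831 = 2556 ≡ 217 (mod 2339)

217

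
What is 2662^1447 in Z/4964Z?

1447 in binary is 10110100111, i.e. 1447 = 1024 + 256 + 128 + 32 + 4 + 2 + 1.
2662^1 ≡ 2662 (mod 4964)
2662^2 ≡ 2662^2 = 7086244 ≡ 2616 (mod 4964)
2662^4 ≡ 2616^2 = 6843456 ≡ 3064 (mod 4964)
2662^8 ≡ 3064^2 = 9388096 ≡ 1172 (mod 4964)
2662^16 ≡ 1172^2 = 1373584 ≡ 3520 (mod 4964)
2662^32 ≡ 3520^2 = 12390400 ≡ 256 (mod 4964)
2662^64 ≡ 256^2 = 65536 ≡ 1004 (mod 4964)
2662^128 ≡ 1004^2 = 1008016 ≡ 324 (mod 4964)
2662^256 ≡ 324^2 = 104976 ≡ 732 (mod 4964)
2662^512 ≡ 732^2 = 535824 ≡ 4676 (mod 4964)
2662^1024 ≡ 4676^2 = 21864976 ≡ 3520 (mod 4964)
2662^1447 = 2662^1024 * 2662^256 * 2662^128 * 2662^32 * 2662^4 * 2662^2 * 2662^1 ≡ 3520 * 732 * 324 * 256 * 3064 * 2616 * 2662 (mod 4964).
Accumulate the product:
3520 * 732 = 2576640 ≡ 324
324 * 324 = 104976 ≡ 732
732 * 256 = 187392 ≡ 3724
3724 * 3064 = 11410336 ≡ 3064
3064 * 2616 = 8015424 ≡ 3528
3528 * 2662 = 9391536 ≡ 4612

4612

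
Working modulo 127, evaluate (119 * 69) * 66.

17

119 * 69 = 8211 ≡ 83 (mod 127)
83 * 66 = 5478 ≡ 17 (mod 127)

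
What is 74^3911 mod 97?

By square-and-multiply:
3911 in binary is 111101000111, i.e. 3911 = 2048 + 1024 + 512 + 256 + 64 + 4 + 2 + 1.
74^1 ≡ 74 (mod 97)
74^2 ≡ 74^2 = 5476 ≡ 44 (mod 97)
74^4 ≡ 44^2 = 1936 ≡ 93 (mod 97)
74^8 ≡ 93^2 = 8649 ≡ 16 (mod 97)
74^16 ≡ 16^2 = 256 ≡ 62 (mod 97)
74^32 ≡ 62^2 = 3844 ≡ 61 (mod 97)
74^64 ≡ 61^2 = 3721 ≡ 35 (mod 97)
74^128 ≡ 35^2 = 1225 ≡ 61 (mod 97)
74^256 ≡ 61^2 = 3721 ≡ 35 (mod 97)
74^512 ≡ 35^2 = 1225 ≡ 61 (mod 97)
74^1024 ≡ 61^2 = 3721 ≡ 35 (mod 97)
74^2048 ≡ 35^2 = 1225 ≡ 61 (mod 97)
74^3911 = 74^2048 * 74^1024 * 74^512 * 74^256 * 74^64 * 74^4 * 74^2 * 74^1 ≡ 61 * 35 * 61 * 35 * 35 * 93 * 44 * 74 (mod 97).
Accumulate the product:
61 * 35 = 2135 ≡ 1
1 * 61 = 61
61 * 35 = 2135 ≡ 1
1 * 35 = 35
35 * 93 = 3255 ≡ 54
54 * 44 = 2376 ≡ 48
48 * 74 = 3552 ≡ 60

60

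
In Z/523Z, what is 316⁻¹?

48

523 = 1·316 + 207
316 = 1·207 + 109
207 = 1·109 + 98
109 = 1·98 + 11
98 = 8·11 + 10
11 = 1·10 + 1
10 = 10·1 + 0
gcd(316, 523) = 1, so the inverse exists.
Back-substitute for 1:
1 = 1·11 − 1·10
  = −1·98 + 9·11
  = 9·109 − 10·98
  = −10·207 + 19·109
  = 19·316 − 29·207
  = −29·523 + 48·316
So 316⁻¹ ≡ 48 (mod 523).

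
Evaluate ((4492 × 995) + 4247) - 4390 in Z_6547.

4343

4492 × 995 = 4469540 ≡ 4486 (mod 6547)
4486 + 4247 = 8733 ≡ 2186 (mod 6547)
2186 - 4390 = -2204 ≡ 4343 (mod 6547)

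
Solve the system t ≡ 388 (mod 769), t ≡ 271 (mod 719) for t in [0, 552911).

769⁻¹ mod 719: 769*302 ≡ 1 (mod 719), so 769⁻¹ ≡ 302.
t = 388 + 769*((271 − 388)*302 mod 719) = 388 + 769*616 = 474092.

474092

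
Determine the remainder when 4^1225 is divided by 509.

102

Using repeated squaring:
1225 in binary is 10011001001, i.e. 1225 = 1024 + 128 + 64 + 8 + 1.
4^1 ≡ 4 (mod 509)
4^2 ≡ 4^2 = 16 (mod 509)
4^4 ≡ 16^2 = 256 (mod 509)
4^8 ≡ 256^2 = 65536 ≡ 384 (mod 509)
4^16 ≡ 384^2 = 147456 ≡ 355 (mod 509)
4^32 ≡ 355^2 = 126025 ≡ 302 (mod 509)
4^64 ≡ 302^2 = 91204 ≡ 93 (mod 509)
4^128 ≡ 93^2 = 8649 ≡ 505 (mod 509)
4^256 ≡ 505^2 = 255025 ≡ 16 (mod 509)
4^512 ≡ 16^2 = 256 (mod 509)
4^1024 ≡ 256^2 = 65536 ≡ 384 (mod 509)
4^1225 = 4^1024 × 4^128 × 4^64 × 4^8 × 4^1 ≡ 384 × 505 × 93 × 384 × 4 (mod 509).
Accumulate the product:
384 × 505 = 193920 ≡ 500
500 × 93 = 46500 ≡ 181
181 × 384 = 69504 ≡ 280
280 × 4 = 1120 ≡ 102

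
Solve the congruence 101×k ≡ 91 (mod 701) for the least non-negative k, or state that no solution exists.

223

gcd(101, 701) = 1, so a unique solution mod 701 exists.
101⁻¹ ≡ 118 (mod 701).
k ≡ 118×91 ≡ 223 (mod 701).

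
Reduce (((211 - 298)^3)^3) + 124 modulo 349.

93

211 - 298 = -87 ≡ 262 (mod 349)
(262)^3 ≡ 60 (mod 349)
(60)^3 ≡ 318 (mod 349)
318 + 124 = 442 ≡ 93 (mod 349)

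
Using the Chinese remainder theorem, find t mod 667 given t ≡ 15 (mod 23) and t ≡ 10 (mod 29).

590

23⁻¹ mod 29: 23·24 ≡ 1 (mod 29), so 23⁻¹ ≡ 24.
t = 15 + 23·((10 − 15)·24 mod 29) = 15 + 23·25 = 590.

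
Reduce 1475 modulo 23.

3

1475 = 64·23 + 3, so 1475 ≡ 3 (mod 23).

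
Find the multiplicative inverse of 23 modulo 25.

12

Run the extended Euclidean algorithm:
25 = 1×23 + 2
23 = 11×2 + 1
2 = 2×1 + 0
gcd(23, 25) = 1, so the inverse exists.
Back-substitute for 1:
1 = 1×23 − 11×2
  = −11×25 + 12×23
So 23⁻¹ ≡ 12 (mod 25).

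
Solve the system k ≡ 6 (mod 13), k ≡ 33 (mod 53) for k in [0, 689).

669

13⁻¹ mod 53: 13*49 ≡ 1 (mod 53), so 13⁻¹ ≡ 49.
k = 6 + 13*((33 − 6)*49 mod 53) = 6 + 13*51 = 669.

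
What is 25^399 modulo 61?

25^1 ≡ 25 (mod 61)
25^2 ≡ 25^2 = 625 ≡ 15 (mod 61)
25^4 ≡ 15^2 = 225 ≡ 42 (mod 61)
25^8 ≡ 42^2 = 1764 ≡ 56 (mod 61)
25^16 ≡ 56^2 = 3136 ≡ 25 (mod 61)
25^32 ≡ 25^2 = 625 ≡ 15 (mod 61)
25^64 ≡ 15^2 = 225 ≡ 42 (mod 61)
25^128 ≡ 42^2 = 1764 ≡ 56 (mod 61)
25^256 ≡ 56^2 = 3136 ≡ 25 (mod 61)
25^399 = 25^256 × 25^128 × 25^8 × 25^4 × 25^2 × 25^1 ≡ 25 × 56 × 56 × 42 × 15 × 25 (mod 61).
Accumulate the product:
25 × 56 = 1400 ≡ 58
58 × 56 = 3248 ≡ 15
15 × 42 = 630 ≡ 20
20 × 15 = 300 ≡ 56
56 × 25 = 1400 ≡ 58

58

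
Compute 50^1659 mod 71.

By square-and-multiply:
1659 in binary is 11001111011, i.e. 1659 = 1024 + 512 + 64 + 32 + 16 + 8 + 2 + 1.
50^1 ≡ 50 (mod 71)
50^2 ≡ 50^2 = 2500 ≡ 15 (mod 71)
50^4 ≡ 15^2 = 225 ≡ 12 (mod 71)
50^8 ≡ 12^2 = 144 ≡ 2 (mod 71)
50^16 ≡ 2^2 = 4 (mod 71)
50^32 ≡ 4^2 = 16 (mod 71)
50^64 ≡ 16^2 = 256 ≡ 43 (mod 71)
50^128 ≡ 43^2 = 1849 ≡ 3 (mod 71)
50^256 ≡ 3^2 = 9 (mod 71)
50^512 ≡ 9^2 = 81 ≡ 10 (mod 71)
50^1024 ≡ 10^2 = 100 ≡ 29 (mod 71)
50^1659 = 50^1024 * 50^512 * 50^64 * 50^32 * 50^16 * 50^8 * 50^2 * 50^1 ≡ 29 * 10 * 43 * 16 * 4 * 2 * 15 * 50 (mod 71).
Accumulate the product:
29 * 10 = 290 ≡ 6
6 * 43 = 258 ≡ 45
45 * 16 = 720 ≡ 10
10 * 4 = 40
40 * 2 = 80 ≡ 9
9 * 15 = 135 ≡ 64
64 * 50 = 3200 ≡ 5

5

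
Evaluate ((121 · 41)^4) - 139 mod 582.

121 · 41 = 4961 ≡ 305 (mod 582)
(305)^4 ≡ 295 (mod 582)
295 - 139 = 156

156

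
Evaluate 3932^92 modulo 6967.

3834

By square-and-multiply:
92 in binary is 1011100, i.e. 92 = 64 + 16 + 8 + 4.
3932^1 ≡ 3932 (mod 6967)
3932^2 ≡ 3932^2 = 15460624 ≡ 851 (mod 6967)
3932^4 ≡ 851^2 = 724201 ≡ 6600 (mod 6967)
3932^8 ≡ 6600^2 = 43560000 ≡ 2316 (mod 6967)
3932^16 ≡ 2316^2 = 5363856 ≡ 6233 (mod 6967)
3932^32 ≡ 6233^2 = 38850289 ≡ 2297 (mod 6967)
3932^64 ≡ 2297^2 = 5276209 ≡ 2190 (mod 6967)
3932^92 = 3932^64 × 3932^16 × 3932^8 × 3932^4 ≡ 2190 × 6233 × 2316 × 6600 (mod 6967).
Accumulate the product:
2190 × 6233 = 13650270 ≡ 1917
1917 × 2316 = 4439772 ≡ 1793
1793 × 6600 = 11833800 ≡ 3834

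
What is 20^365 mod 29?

20^1 ≡ 20 (mod 29)
20^2 ≡ 20^2 = 400 ≡ 23 (mod 29)
20^4 ≡ 23^2 = 529 ≡ 7 (mod 29)
20^8 ≡ 7^2 = 49 ≡ 20 (mod 29)
20^16 ≡ 20^2 = 400 ≡ 23 (mod 29)
20^32 ≡ 23^2 = 529 ≡ 7 (mod 29)
20^64 ≡ 7^2 = 49 ≡ 20 (mod 29)
20^128 ≡ 20^2 = 400 ≡ 23 (mod 29)
20^256 ≡ 23^2 = 529 ≡ 7 (mod 29)
20^365 = 20^256 * 20^64 * 20^32 * 20^8 * 20^4 * 20^1 ≡ 7 * 20 * 7 * 20 * 7 * 20 (mod 29).
Accumulate the product:
7 * 20 = 140 ≡ 24
24 * 7 = 168 ≡ 23
23 * 20 = 460 ≡ 25
25 * 7 = 175 ≡ 1
1 * 20 = 20

20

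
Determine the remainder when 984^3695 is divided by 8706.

8118

3695 in binary is 111001101111, i.e. 3695 = 2048 + 1024 + 512 + 64 + 32 + 8 + 4 + 2 + 1.
984^1 ≡ 984 (mod 8706)
984^2 ≡ 984^2 = 968256 ≡ 1890 (mod 8706)
984^4 ≡ 1890^2 = 3572100 ≡ 2640 (mod 8706)
984^8 ≡ 2640^2 = 6969600 ≡ 4800 (mod 8706)
984^16 ≡ 4800^2 = 23040000 ≡ 3924 (mod 8706)
984^32 ≡ 3924^2 = 15397776 ≡ 5568 (mod 8706)
984^64 ≡ 5568^2 = 31002624 ≡ 558 (mod 8706)
984^128 ≡ 558^2 = 311364 ≡ 6654 (mod 8706)
984^256 ≡ 6654^2 = 44275716 ≡ 5706 (mod 8706)
984^512 ≡ 5706^2 = 32558436 ≡ 6702 (mod 8706)
984^1024 ≡ 6702^2 = 44916804 ≡ 2550 (mod 8706)
984^2048 ≡ 2550^2 = 6502500 ≡ 7824 (mod 8706)
984^3695 = 984^2048 · 984^1024 · 984^512 · 984^64 · 984^32 · 984^8 · 984^4 · 984^2 · 984^1 ≡ 7824 · 2550 · 6702 · 558 · 5568 · 4800 · 2640 · 1890 · 984 (mod 8706).
Accumulate the product:
7824 · 2550 = 19951200 ≡ 5754
5754 · 6702 = 38563308 ≡ 4434
4434 · 558 = 2474172 ≡ 1668
1668 · 5568 = 9287424 ≡ 6828
6828 · 4800 = 32774400 ≡ 5016
5016 · 2640 = 13242240 ≡ 414
414 · 1890 = 782460 ≡ 7626
7626 · 984 = 7503984 ≡ 8118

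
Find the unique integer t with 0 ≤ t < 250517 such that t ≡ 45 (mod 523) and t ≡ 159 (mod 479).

81110

523⁻¹ mod 479: 523×98 ≡ 1 (mod 479), so 523⁻¹ ≡ 98.
t = 45 + 523×((159 − 45)×98 mod 479) = 45 + 523×155 = 81110.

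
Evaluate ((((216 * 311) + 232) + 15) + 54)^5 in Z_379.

216 * 311 = 67176 ≡ 93 (mod 379)
93 + 232 = 325
325 + 15 = 340
340 + 54 = 394 ≡ 15 (mod 379)
(15)^5 ≡ 238 (mod 379)

238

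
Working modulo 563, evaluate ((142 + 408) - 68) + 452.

371

142 + 408 = 550
550 - 68 = 482
482 + 452 = 934 ≡ 371 (mod 563)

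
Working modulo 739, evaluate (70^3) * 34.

580

(70)^3 ≡ 104 (mod 739)
104 * 34 = 3536 ≡ 580 (mod 739)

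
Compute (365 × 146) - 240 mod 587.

365 × 146 = 53290 ≡ 460 (mod 587)
460 - 240 = 220

220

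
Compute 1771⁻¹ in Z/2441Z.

623

Apply the Euclidean algorithm and back-substitute:
2441 = 1*1771 + 670
1771 = 2*670 + 431
670 = 1*431 + 239
431 = 1*239 + 192
239 = 1*192 + 47
192 = 4*47 + 4
47 = 11*4 + 3
4 = 1*3 + 1
3 = 3*1 + 0
gcd(1771, 2441) = 1, so the inverse exists.
Back-substitute for 1:
1 = 1*4 − 1*3
  = −1*47 + 12*4
  = 12*192 − 49*47
  = −49*239 + 61*192
  = 61*431 − 110*239
  = −110*670 + 171*431
  = 171*1771 − 452*670
  = −452*2441 + 623*1771
So 1771⁻¹ ≡ 623 (mod 2441).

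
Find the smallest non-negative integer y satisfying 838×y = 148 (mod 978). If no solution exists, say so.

gcd(838, 978) = 2, and 2 | 148, so solutions exist.
Divide through by 2: 419×y mod 489 = 74.
419⁻¹ ≡ 482 (mod 489).
y ≡ 482×74 ≡ 460 (mod 489).
The smallest non-negative solution is y = 460.

460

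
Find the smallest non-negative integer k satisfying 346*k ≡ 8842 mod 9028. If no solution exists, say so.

4383

gcd(346, 9028) = 2, and 2 | 8842, so solutions exist.
Divide through by 2: 173*k = 4421 (mod 4514).
173⁻¹ ≡ 1409 (mod 4514).
k ≡ 1409*4421 ≡ 4383 (mod 4514).
The smallest non-negative solution is k = 4383.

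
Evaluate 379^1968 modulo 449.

90

By square-and-multiply:
1968 in binary is 11110110000, i.e. 1968 = 1024 + 512 + 256 + 128 + 32 + 16.
379^1 ≡ 379 (mod 449)
379^2 ≡ 379^2 = 143641 ≡ 410 (mod 449)
379^4 ≡ 410^2 = 168100 ≡ 174 (mod 449)
379^8 ≡ 174^2 = 30276 ≡ 193 (mod 449)
379^16 ≡ 193^2 = 37249 ≡ 431 (mod 449)
379^32 ≡ 431^2 = 185761 ≡ 324 (mod 449)
379^64 ≡ 324^2 = 104976 ≡ 359 (mod 449)
379^128 ≡ 359^2 = 128881 ≡ 18 (mod 449)
379^256 ≡ 18^2 = 324 (mod 449)
379^512 ≡ 324^2 = 104976 ≡ 359 (mod 449)
379^1024 ≡ 359^2 = 128881 ≡ 18 (mod 449)
379^1968 = 379^1024 * 379^512 * 379^256 * 379^128 * 379^32 * 379^16 ≡ 18 * 359 * 324 * 18 * 324 * 431 (mod 449).
Accumulate the product:
18 * 359 = 6462 ≡ 176
176 * 324 = 57024 ≡ 1
1 * 18 = 18
18 * 324 = 5832 ≡ 444
444 * 431 = 191364 ≡ 90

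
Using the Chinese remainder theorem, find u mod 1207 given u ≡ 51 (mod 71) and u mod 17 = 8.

71⁻¹ mod 17: 71*6 ≡ 1 (mod 17), so 71⁻¹ ≡ 6.
u = 51 + 71*((8 − 51)*6 mod 17) = 51 + 71*14 = 1045.

1045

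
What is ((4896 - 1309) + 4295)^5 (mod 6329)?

462

4896 - 1309 = 3587
3587 + 4295 = 7882 ≡ 1553 (mod 6329)
(1553)^5 ≡ 462 (mod 6329)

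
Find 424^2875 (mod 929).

Using repeated squaring:
424^1 ≡ 424 (mod 929)
424^2 ≡ 424^2 = 179776 ≡ 479 (mod 929)
424^4 ≡ 479^2 = 229441 ≡ 907 (mod 929)
424^8 ≡ 907^2 = 822649 ≡ 484 (mod 929)
424^16 ≡ 484^2 = 234256 ≡ 148 (mod 929)
424^32 ≡ 148^2 = 21904 ≡ 537 (mod 929)
424^64 ≡ 537^2 = 288369 ≡ 379 (mod 929)
424^128 ≡ 379^2 = 143641 ≡ 575 (mod 929)
424^256 ≡ 575^2 = 330625 ≡ 830 (mod 929)
424^512 ≡ 830^2 = 688900 ≡ 511 (mod 929)
424^1024 ≡ 511^2 = 261121 ≡ 72 (mod 929)
424^2048 ≡ 72^2 = 5184 ≡ 539 (mod 929)
424^2875 = 424^2048 · 424^512 · 424^256 · 424^32 · 424^16 · 424^8 · 424^2 · 424^1 ≡ 539 · 511 · 830 · 537 · 148 · 484 · 479 · 424 (mod 929).
Accumulate the product:
539 · 511 = 275429 ≡ 445
445 · 830 = 369350 ≡ 537
537 · 537 = 288369 ≡ 379
379 · 148 = 56092 ≡ 352
352 · 484 = 170368 ≡ 361
361 · 479 = 172919 ≡ 125
125 · 424 = 53000 ≡ 47

47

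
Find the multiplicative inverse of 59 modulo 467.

95

467 = 7·59 + 54
59 = 1·54 + 5
54 = 10·5 + 4
5 = 1·4 + 1
4 = 4·1 + 0
gcd(59, 467) = 1, so the inverse exists.
Bézout: 1 = −12·467 + 95·59.
So 59⁻¹ ≡ 95 (mod 467).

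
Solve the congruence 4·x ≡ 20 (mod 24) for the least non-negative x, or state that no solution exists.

gcd(4, 24) = 4, and 4 | 20, so solutions exist.
Divide through by 4: 1·x mod 6 = 5.
1⁻¹ ≡ 1 (mod 6).
x ≡ 1·5 ≡ 5 (mod 6).
The smallest non-negative solution is x = 5.

5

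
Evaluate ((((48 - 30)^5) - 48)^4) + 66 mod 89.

48 - 30 = 18
(18)^5 ≡ 9 (mod 89)
9 - 48 = -39 ≡ 50 (mod 89)
(50)^4 ≡ 64 (mod 89)
64 + 66 = 130 ≡ 41 (mod 89)

41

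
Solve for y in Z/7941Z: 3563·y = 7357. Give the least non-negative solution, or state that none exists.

7085

gcd(3563, 7941) = 1, so a unique solution mod 7941 exists.
3563⁻¹ ≡ 7181 (mod 7941).
y ≡ 7181·7357 ≡ 7085 (mod 7941).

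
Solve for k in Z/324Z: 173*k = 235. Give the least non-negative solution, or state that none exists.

95

gcd(173, 324) = 1, so a unique solution mod 324 exists.
173⁻¹ ≡ 221 (mod 324).
k ≡ 221*235 ≡ 95 (mod 324).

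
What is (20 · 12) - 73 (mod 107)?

60

20 · 12 = 240 ≡ 26 (mod 107)
26 - 73 = -47 ≡ 60 (mod 107)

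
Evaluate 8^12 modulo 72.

64

By square-and-multiply:
12 in binary is 1100, i.e. 12 = 8 + 4.
8^1 ≡ 8 (mod 72)
8^2 ≡ 8^2 = 64 (mod 72)
8^4 ≡ 64^2 = 4096 ≡ 64 (mod 72)
8^8 ≡ 64^2 = 4096 ≡ 64 (mod 72)
8^12 = 8^8 · 8^4 ≡ 64 · 64 (mod 72).
64 · 64 = 4096 ≡ 64 (mod 72).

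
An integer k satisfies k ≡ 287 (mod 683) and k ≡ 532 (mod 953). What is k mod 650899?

276902

683⁻¹ mod 953: 683·60 ≡ 1 (mod 953), so 683⁻¹ ≡ 60.
k = 287 + 683·((532 − 287)·60 mod 953) = 287 + 683·405 = 276902.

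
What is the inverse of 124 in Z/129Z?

103

129 = 1×124 + 5
124 = 24×5 + 4
5 = 1×4 + 1
4 = 4×1 + 0
gcd(124, 129) = 1, so the inverse exists.
Back-substitute for 1:
1 = 1×5 − 1×4
  = −1×124 + 25×5
  = 25×129 − 26×124
So 124⁻¹ ≡ −26 ≡ 103 (mod 129).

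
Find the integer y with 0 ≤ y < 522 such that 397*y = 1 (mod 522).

451

Run the extended Euclidean algorithm:
522 = 1·397 + 125
397 = 3·125 + 22
125 = 5·22 + 15
22 = 1·15 + 7
15 = 2·7 + 1
7 = 7·1 + 0
gcd(397, 522) = 1, so the inverse exists.
Back-substitute for 1:
1 = 1·15 − 2·7
  = −2·22 + 3·15
  = 3·125 − 17·22
  = −17·397 + 54·125
  = 54·522 − 71·397
So 397⁻¹ ≡ −71 ≡ 451 (mod 522).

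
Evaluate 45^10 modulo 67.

64

Using repeated squaring:
45^1 ≡ 45 (mod 67)
45^2 ≡ 45^2 = 2025 ≡ 15 (mod 67)
45^4 ≡ 15^2 = 225 ≡ 24 (mod 67)
45^8 ≡ 24^2 = 576 ≡ 40 (mod 67)
45^10 = 45^8 * 45^2 ≡ 40 * 15 (mod 67).
40 * 15 = 600 ≡ 64 (mod 67).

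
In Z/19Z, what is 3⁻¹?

13

Run the extended Euclidean algorithm:
19 = 6×3 + 1
3 = 3×1 + 0
gcd(3, 19) = 1, so the inverse exists.
Bézout: 1 = 1×19 − 6×3.
So 3⁻¹ ≡ −6 ≡ 13 (mod 19).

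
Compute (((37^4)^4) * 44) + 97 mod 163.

51

(37)^4 ≡ 150 (mod 163)
(150)^4 ≡ 36 (mod 163)
36 * 44 = 1584 ≡ 117 (mod 163)
117 + 97 = 214 ≡ 51 (mod 163)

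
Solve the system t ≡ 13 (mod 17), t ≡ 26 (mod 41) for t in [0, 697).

17⁻¹ mod 41: 17·29 ≡ 1 (mod 41), so 17⁻¹ ≡ 29.
t = 13 + 17·((26 − 13)·29 mod 41) = 13 + 17·8 = 149.

149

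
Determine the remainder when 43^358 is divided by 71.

Compute successive squares:
43^1 ≡ 43 (mod 71)
43^2 ≡ 43^2 = 1849 ≡ 3 (mod 71)
43^4 ≡ 3^2 = 9 (mod 71)
43^8 ≡ 9^2 = 81 ≡ 10 (mod 71)
43^16 ≡ 10^2 = 100 ≡ 29 (mod 71)
43^32 ≡ 29^2 = 841 ≡ 60 (mod 71)
43^64 ≡ 60^2 = 3600 ≡ 50 (mod 71)
43^128 ≡ 50^2 = 2500 ≡ 15 (mod 71)
43^256 ≡ 15^2 = 225 ≡ 12 (mod 71)
43^358 = 43^256 · 43^64 · 43^32 · 43^4 · 43^2 ≡ 12 · 50 · 60 · 9 · 3 (mod 71).
Accumulate the product:
12 · 50 = 600 ≡ 32
32 · 60 = 1920 ≡ 3
3 · 9 = 27
27 · 3 = 81 ≡ 10

10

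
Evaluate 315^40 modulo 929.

706

Compute successive squares:
40 in binary is 101000, i.e. 40 = 32 + 8.
315^1 ≡ 315 (mod 929)
315^2 ≡ 315^2 = 99225 ≡ 751 (mod 929)
315^4 ≡ 751^2 = 564001 ≡ 98 (mod 929)
315^8 ≡ 98^2 = 9604 ≡ 314 (mod 929)
315^16 ≡ 314^2 = 98596 ≡ 122 (mod 929)
315^32 ≡ 122^2 = 14884 ≡ 20 (mod 929)
315^40 = 315^32 · 315^8 ≡ 20 · 314 (mod 929).
20 · 314 = 6280 ≡ 706 (mod 929).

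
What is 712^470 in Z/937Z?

470 in binary is 111010110, i.e. 470 = 256 + 128 + 64 + 16 + 4 + 2.
712^1 ≡ 712 (mod 937)
712^2 ≡ 712^2 = 506944 ≡ 27 (mod 937)
712^4 ≡ 27^2 = 729 (mod 937)
712^8 ≡ 729^2 = 531441 ≡ 162 (mod 937)
712^16 ≡ 162^2 = 26244 ≡ 8 (mod 937)
712^32 ≡ 8^2 = 64 (mod 937)
712^64 ≡ 64^2 = 4096 ≡ 348 (mod 937)
712^128 ≡ 348^2 = 121104 ≡ 231 (mod 937)
712^256 ≡ 231^2 = 53361 ≡ 889 (mod 937)
712^470 = 712^256 × 712^128 × 712^64 × 712^16 × 712^4 × 712^2 ≡ 889 × 231 × 348 × 8 × 729 × 27 (mod 937).
Accumulate the product:
889 × 231 = 205359 ≡ 156
156 × 348 = 54288 ≡ 879
879 × 8 = 7032 ≡ 473
473 × 729 = 344817 ≡ 1
1 × 27 = 27

27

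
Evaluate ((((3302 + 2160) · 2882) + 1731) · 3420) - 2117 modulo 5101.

3639

3302 + 2160 = 5462 ≡ 361 (mod 5101)
361 · 2882 = 1040402 ≡ 4899 (mod 5101)
4899 + 1731 = 6630 ≡ 1529 (mod 5101)
1529 · 3420 = 5229180 ≡ 655 (mod 5101)
655 - 2117 = -1462 ≡ 3639 (mod 5101)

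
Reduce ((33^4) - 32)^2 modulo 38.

(33)^4 ≡ 17 (mod 38)
17 - 32 = -15 ≡ 23 (mod 38)
(23)^2 ≡ 35 (mod 38)

35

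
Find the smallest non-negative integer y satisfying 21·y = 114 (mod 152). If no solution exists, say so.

114

gcd(21, 152) = 1, so a unique solution mod 152 exists.
21⁻¹ ≡ 29 (mod 152).
y ≡ 29·114 ≡ 114 (mod 152).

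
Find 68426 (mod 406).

68426 = 168×406 + 218, so 68426 ≡ 218 (mod 406).

218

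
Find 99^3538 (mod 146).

85

3538 in binary is 110111010010, i.e. 3538 = 2048 + 1024 + 256 + 128 + 64 + 16 + 2.
99^1 ≡ 99 (mod 146)
99^2 ≡ 99^2 = 9801 ≡ 19 (mod 146)
99^4 ≡ 19^2 = 361 ≡ 69 (mod 146)
99^8 ≡ 69^2 = 4761 ≡ 89 (mod 146)
99^16 ≡ 89^2 = 7921 ≡ 37 (mod 146)
99^32 ≡ 37^2 = 1369 ≡ 55 (mod 146)
99^64 ≡ 55^2 = 3025 ≡ 105 (mod 146)
99^128 ≡ 105^2 = 11025 ≡ 75 (mod 146)
99^256 ≡ 75^2 = 5625 ≡ 77 (mod 146)
99^512 ≡ 77^2 = 5929 ≡ 89 (mod 146)
99^1024 ≡ 89^2 = 7921 ≡ 37 (mod 146)
99^2048 ≡ 37^2 = 1369 ≡ 55 (mod 146)
99^3538 = 99^2048 · 99^1024 · 99^256 · 99^128 · 99^64 · 99^16 · 99^2 ≡ 55 · 37 · 77 · 75 · 105 · 37 · 19 (mod 146).
Accumulate the product:
55 · 37 = 2035 ≡ 137
137 · 77 = 10549 ≡ 37
37 · 75 = 2775 ≡ 1
1 · 105 = 105
105 · 37 = 3885 ≡ 89
89 · 19 = 1691 ≡ 85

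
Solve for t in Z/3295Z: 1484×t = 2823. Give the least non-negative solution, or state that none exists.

2522

gcd(1484, 3295) = 1, so a unique solution mod 3295 exists.
1484⁻¹ ≡ 3164 (mod 3295).
t ≡ 3164×2823 ≡ 2522 (mod 3295).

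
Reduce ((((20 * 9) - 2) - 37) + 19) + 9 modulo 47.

20 * 9 = 180 ≡ 39 (mod 47)
39 - 2 = 37
37 - 37 = 0
0 + 19 = 19
19 + 9 = 28

28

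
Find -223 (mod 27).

-223 = -9×27 + 20, so -223 ≡ 20 (mod 27).

20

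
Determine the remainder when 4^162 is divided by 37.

1

162 in binary is 10100010, i.e. 162 = 128 + 32 + 2.
4^1 ≡ 4 (mod 37)
4^2 ≡ 4^2 = 16 (mod 37)
4^4 ≡ 16^2 = 256 ≡ 34 (mod 37)
4^8 ≡ 34^2 = 1156 ≡ 9 (mod 37)
4^16 ≡ 9^2 = 81 ≡ 7 (mod 37)
4^32 ≡ 7^2 = 49 ≡ 12 (mod 37)
4^64 ≡ 12^2 = 144 ≡ 33 (mod 37)
4^128 ≡ 33^2 = 1089 ≡ 16 (mod 37)
4^162 = 4^128 × 4^32 × 4^2 ≡ 16 × 12 × 16 (mod 37).
Accumulate the product:
16 × 12 = 192 ≡ 7
7 × 16 = 112 ≡ 1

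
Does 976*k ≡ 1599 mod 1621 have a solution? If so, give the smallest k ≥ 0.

gcd(976, 1621) = 1, so a unique solution mod 1621 exists.
976⁻¹ ≡ 191 (mod 1621).
k ≡ 191*1599 ≡ 661 (mod 1621).

661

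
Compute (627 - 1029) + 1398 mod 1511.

627 - 1029 = -402 ≡ 1109 (mod 1511)
1109 + 1398 = 2507 ≡ 996 (mod 1511)

996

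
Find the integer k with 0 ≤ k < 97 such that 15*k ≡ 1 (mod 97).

13

Run the extended Euclidean algorithm:
97 = 6×15 + 7
15 = 2×7 + 1
7 = 7×1 + 0
gcd(15, 97) = 1, so the inverse exists.
Back-substitute for 1:
1 = 1×15 − 2×7
  = −2×97 + 13×15
So 15⁻¹ ≡ 13 (mod 97).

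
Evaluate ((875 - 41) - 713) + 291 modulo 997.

875 - 41 = 834
834 - 713 = 121
121 + 291 = 412

412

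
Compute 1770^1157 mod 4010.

3870

1770^1 ≡ 1770 (mod 4010)
1770^2 ≡ 1770^2 = 3132900 ≡ 1090 (mod 4010)
1770^4 ≡ 1090^2 = 1188100 ≡ 1140 (mod 4010)
1770^8 ≡ 1140^2 = 1299600 ≡ 360 (mod 4010)
1770^16 ≡ 360^2 = 129600 ≡ 1280 (mod 4010)
1770^32 ≡ 1280^2 = 1638400 ≡ 2320 (mod 4010)
1770^64 ≡ 2320^2 = 5382400 ≡ 980 (mod 4010)
1770^128 ≡ 980^2 = 960400 ≡ 2010 (mod 4010)
1770^256 ≡ 2010^2 = 4040100 ≡ 2030 (mod 4010)
1770^512 ≡ 2030^2 = 4120900 ≡ 2630 (mod 4010)
1770^1024 ≡ 2630^2 = 6916900 ≡ 3660 (mod 4010)
1770^1157 = 1770^1024 · 1770^128 · 1770^4 · 1770^1 ≡ 3660 · 2010 · 1140 · 1770 (mod 4010).
Accumulate the product:
3660 · 2010 = 7356600 ≡ 2260
2260 · 1140 = 2576400 ≡ 1980
1980 · 1770 = 3504600 ≡ 3870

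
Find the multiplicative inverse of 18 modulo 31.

19

Apply the Euclidean algorithm and back-substitute:
31 = 1*18 + 13
18 = 1*13 + 5
13 = 2*5 + 3
5 = 1*3 + 2
3 = 1*2 + 1
2 = 2*1 + 0
gcd(18, 31) = 1, so the inverse exists.
Back-substitute for 1:
1 = 1*3 − 1*2
  = −1*5 + 2*3
  = 2*13 − 5*5
  = −5*18 + 7*13
  = 7*31 − 12*18
So 18⁻¹ ≡ −12 ≡ 19 (mod 31).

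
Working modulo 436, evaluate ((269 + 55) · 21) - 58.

269 + 55 = 324
324 · 21 = 6804 ≡ 264 (mod 436)
264 - 58 = 206

206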